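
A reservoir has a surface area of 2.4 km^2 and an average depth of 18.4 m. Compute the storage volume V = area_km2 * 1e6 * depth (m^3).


V = 2.4 * 1e6 * 18.4 = 4.4160e+07 m^3


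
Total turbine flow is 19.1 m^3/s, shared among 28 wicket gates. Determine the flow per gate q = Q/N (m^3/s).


q = 19.1 / 28 = 0.6821 m^3/s


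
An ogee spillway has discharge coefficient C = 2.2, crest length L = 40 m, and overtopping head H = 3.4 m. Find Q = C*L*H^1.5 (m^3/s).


Q = 2.2 * 40 * 3.4^1.5 = 551.6975 m^3/s


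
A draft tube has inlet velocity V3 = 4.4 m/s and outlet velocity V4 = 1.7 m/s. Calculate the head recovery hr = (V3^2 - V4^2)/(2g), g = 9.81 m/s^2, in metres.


hr = (4.4^2 - 1.7^2) / (2*9.81) = 0.8394 m


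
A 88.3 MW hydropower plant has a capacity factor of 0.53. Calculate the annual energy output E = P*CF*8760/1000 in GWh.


E = 88.3 * 0.53 * 8760 / 1000 = 409.9592 GWh


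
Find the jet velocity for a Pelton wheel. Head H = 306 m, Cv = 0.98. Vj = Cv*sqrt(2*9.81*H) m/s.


Vj = 0.98 * sqrt(2*9.81*306) = 75.9340 m/s


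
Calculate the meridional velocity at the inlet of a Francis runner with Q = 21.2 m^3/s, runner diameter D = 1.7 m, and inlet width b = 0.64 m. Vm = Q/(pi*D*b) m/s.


Vm = 21.2 / (pi * 1.7 * 0.64) = 6.2024 m/s


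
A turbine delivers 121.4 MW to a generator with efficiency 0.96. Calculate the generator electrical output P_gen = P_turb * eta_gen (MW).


P_gen = 121.4 * 0.96 = 116.5440 MW


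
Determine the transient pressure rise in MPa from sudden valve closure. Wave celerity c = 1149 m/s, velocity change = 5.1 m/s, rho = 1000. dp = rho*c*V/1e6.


dp = 1000 * 1149 * 5.1 / 1e6 = 5.8599 MPa


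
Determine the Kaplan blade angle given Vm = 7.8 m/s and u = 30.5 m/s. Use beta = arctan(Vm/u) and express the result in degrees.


beta = arctan(7.8 / 30.5) = 14.3452 degrees


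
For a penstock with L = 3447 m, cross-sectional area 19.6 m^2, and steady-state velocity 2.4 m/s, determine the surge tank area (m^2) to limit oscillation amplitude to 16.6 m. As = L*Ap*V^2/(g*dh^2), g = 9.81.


As = 3447 * 19.6 * 2.4^2 / (9.81 * 16.6^2) = 143.9576 m^2


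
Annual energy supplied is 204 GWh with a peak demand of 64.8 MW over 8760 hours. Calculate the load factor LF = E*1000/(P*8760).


LF = 204 * 1000 / (64.8 * 8760) = 0.3594


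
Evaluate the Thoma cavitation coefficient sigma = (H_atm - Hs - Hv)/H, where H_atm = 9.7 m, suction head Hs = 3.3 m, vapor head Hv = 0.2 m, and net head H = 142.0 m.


sigma = (9.7 - 3.3 - 0.2) / 142.0 = 0.0437


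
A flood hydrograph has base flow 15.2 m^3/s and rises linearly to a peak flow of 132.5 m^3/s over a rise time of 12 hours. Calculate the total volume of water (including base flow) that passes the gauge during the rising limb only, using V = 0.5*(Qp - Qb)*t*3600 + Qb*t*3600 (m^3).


V = 0.5*(132.5 - 15.2)*12*3600 + 15.2*12*3600 = 3.1903e+06 m^3


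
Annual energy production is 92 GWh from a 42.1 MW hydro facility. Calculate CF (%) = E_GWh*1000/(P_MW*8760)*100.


CF = 92 * 1000 / (42.1 * 8760) * 100 = 24.9460 %


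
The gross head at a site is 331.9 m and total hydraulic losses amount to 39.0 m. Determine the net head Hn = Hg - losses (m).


Hn = 331.9 - 39.0 = 292.9000 m


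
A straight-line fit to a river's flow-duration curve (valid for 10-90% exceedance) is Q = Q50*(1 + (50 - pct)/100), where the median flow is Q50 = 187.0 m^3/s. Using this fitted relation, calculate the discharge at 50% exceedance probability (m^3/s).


Q = 187.0 * (1 + (50 - 50)/100) = 187.0000 m^3/s


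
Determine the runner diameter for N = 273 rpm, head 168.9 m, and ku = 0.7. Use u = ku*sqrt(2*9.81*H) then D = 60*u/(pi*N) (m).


u = 0.7 * sqrt(2*9.81*168.9) = 40.2960 m/s
D = 60 * 40.2960 / (pi * 273) = 2.8190 m


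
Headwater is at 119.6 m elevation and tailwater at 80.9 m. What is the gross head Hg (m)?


Hg = 119.6 - 80.9 = 38.7000 m


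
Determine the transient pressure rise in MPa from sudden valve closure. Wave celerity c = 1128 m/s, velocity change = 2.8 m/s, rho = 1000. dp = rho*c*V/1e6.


dp = 1000 * 1128 * 2.8 / 1e6 = 3.1584 MPa


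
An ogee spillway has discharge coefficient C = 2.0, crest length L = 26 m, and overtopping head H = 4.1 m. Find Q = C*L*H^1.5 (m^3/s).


Q = 2.0 * 26 * 4.1^1.5 = 431.6971 m^3/s


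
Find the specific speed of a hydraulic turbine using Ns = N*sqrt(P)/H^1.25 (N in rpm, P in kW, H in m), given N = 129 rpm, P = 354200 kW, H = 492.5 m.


Ns = 129 * 354200^0.5 / 492.5^1.25 = 33.0907


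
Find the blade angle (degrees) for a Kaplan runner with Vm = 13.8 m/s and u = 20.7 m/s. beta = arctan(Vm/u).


beta = arctan(13.8 / 20.7) = 33.6901 degrees


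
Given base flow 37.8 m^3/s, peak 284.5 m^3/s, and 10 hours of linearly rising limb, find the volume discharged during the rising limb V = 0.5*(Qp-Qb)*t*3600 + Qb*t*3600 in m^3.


V = 0.5*(284.5 - 37.8)*10*3600 + 37.8*10*3600 = 5.8014e+06 m^3


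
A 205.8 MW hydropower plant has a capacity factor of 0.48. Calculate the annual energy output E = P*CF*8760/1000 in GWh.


E = 205.8 * 0.48 * 8760 / 1000 = 865.3478 GWh


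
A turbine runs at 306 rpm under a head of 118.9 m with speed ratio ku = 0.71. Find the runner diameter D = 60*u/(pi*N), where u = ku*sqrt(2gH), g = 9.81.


u = 0.71 * sqrt(2*9.81*118.9) = 34.2925 m/s
D = 60 * 34.2925 / (pi * 306) = 2.1403 m


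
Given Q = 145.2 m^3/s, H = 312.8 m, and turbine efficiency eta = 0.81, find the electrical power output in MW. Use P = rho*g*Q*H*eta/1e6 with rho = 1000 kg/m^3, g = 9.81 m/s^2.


P = 1000 * 9.81 * 145.2 * 312.8 * 0.81 / 1e6 = 360.9004 MW


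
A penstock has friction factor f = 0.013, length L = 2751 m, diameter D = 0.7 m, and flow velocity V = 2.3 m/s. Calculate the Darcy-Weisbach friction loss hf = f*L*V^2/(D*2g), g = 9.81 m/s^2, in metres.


hf = 0.013 * 2751 * 2.3^2 / (0.7 * 2 * 9.81) = 13.7750 m


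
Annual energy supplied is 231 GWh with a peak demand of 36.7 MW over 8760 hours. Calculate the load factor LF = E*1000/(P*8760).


LF = 231 * 1000 / (36.7 * 8760) = 0.7185


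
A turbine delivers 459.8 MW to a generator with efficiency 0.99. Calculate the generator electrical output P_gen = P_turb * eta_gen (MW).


P_gen = 459.8 * 0.99 = 455.2020 MW


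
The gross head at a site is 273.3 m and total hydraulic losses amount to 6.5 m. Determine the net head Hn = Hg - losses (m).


Hn = 273.3 - 6.5 = 266.8000 m


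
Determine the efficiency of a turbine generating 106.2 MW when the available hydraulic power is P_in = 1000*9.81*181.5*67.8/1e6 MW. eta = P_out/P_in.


P_in = 1000 * 9.81 * 181.5 * 67.8 / 1e6 = 120.7189 MW
eta = 106.2 / 120.7189 = 0.8797


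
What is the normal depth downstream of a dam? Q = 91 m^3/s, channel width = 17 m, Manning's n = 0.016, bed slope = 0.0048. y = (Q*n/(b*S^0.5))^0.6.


y = (91 * 0.016 / (17 * 0.0048^0.5))^0.6 = 1.1357 m


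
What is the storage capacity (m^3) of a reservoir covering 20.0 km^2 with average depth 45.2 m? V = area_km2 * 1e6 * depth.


V = 20.0 * 1e6 * 45.2 = 9.0400e+08 m^3


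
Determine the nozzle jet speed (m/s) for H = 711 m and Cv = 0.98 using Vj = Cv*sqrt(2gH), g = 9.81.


Vj = 0.98 * sqrt(2*9.81*711) = 115.7472 m/s


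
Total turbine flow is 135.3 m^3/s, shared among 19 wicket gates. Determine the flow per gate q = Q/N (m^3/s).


q = 135.3 / 19 = 7.1211 m^3/s


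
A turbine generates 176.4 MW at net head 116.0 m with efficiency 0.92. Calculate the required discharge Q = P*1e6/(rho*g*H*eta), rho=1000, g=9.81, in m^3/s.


Q = 176.4 * 1e6 / (1000 * 9.81 * 116.0 * 0.92) = 168.4937 m^3/s


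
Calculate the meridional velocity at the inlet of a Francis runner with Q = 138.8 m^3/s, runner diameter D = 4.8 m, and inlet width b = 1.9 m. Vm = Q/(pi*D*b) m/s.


Vm = 138.8 / (pi * 4.8 * 1.9) = 4.8445 m/s


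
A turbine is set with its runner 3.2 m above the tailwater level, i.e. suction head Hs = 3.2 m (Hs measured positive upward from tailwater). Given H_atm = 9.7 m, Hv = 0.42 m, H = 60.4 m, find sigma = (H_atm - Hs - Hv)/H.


sigma = (9.7 - 3.2 - 0.42) / 60.4 = 0.1007


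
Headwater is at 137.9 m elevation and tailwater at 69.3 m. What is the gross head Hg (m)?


Hg = 137.9 - 69.3 = 68.6000 m


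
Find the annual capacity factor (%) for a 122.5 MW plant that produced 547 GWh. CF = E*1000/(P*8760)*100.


CF = 547 * 1000 / (122.5 * 8760) * 100 = 50.9738 %


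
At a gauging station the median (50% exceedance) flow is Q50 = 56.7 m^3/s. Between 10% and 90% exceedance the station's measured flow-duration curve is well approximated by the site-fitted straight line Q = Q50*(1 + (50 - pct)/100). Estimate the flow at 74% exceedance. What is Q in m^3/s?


Q = 56.7 * (1 + (50 - 74)/100) = 43.0920 m^3/s


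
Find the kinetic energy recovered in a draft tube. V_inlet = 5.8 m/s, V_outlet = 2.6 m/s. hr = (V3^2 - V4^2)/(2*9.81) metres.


hr = (5.8^2 - 2.6^2) / (2*9.81) = 1.3700 m


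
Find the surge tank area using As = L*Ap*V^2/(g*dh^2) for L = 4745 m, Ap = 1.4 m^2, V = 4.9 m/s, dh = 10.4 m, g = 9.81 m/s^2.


As = 4745 * 1.4 * 4.9^2 / (9.81 * 10.4^2) = 150.3214 m^2


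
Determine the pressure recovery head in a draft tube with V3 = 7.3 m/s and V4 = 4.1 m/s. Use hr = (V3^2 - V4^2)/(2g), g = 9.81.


hr = (7.3^2 - 4.1^2) / (2*9.81) = 1.8593 m


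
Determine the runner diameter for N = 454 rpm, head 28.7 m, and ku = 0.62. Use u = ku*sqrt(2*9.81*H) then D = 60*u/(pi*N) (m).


u = 0.62 * sqrt(2*9.81*28.7) = 14.7124 m/s
D = 60 * 14.7124 / (pi * 454) = 0.6189 m


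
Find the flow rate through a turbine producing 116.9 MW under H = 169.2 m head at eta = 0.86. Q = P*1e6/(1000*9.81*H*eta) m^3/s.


Q = 116.9 * 1e6 / (1000 * 9.81 * 169.2 * 0.86) = 81.8930 m^3/s


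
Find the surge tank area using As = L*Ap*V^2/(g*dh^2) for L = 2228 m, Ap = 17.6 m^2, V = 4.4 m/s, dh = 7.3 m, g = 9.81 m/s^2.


As = 2228 * 17.6 * 4.4^2 / (9.81 * 7.3^2) = 1452.1734 m^2


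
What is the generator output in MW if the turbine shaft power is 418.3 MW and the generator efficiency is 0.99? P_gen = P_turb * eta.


P_gen = 418.3 * 0.99 = 414.1170 MW


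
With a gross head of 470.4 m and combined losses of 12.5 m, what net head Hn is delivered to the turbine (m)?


Hn = 470.4 - 12.5 = 457.9000 m


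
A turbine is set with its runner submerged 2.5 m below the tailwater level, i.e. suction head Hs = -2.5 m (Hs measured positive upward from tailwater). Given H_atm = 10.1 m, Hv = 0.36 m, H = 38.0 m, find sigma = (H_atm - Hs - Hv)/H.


sigma = (10.1 - (-2.5) - 0.36) / 38.0 = 0.3221


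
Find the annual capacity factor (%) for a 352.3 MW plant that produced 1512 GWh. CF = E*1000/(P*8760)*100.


CF = 1512 * 1000 / (352.3 * 8760) * 100 = 48.9931 %


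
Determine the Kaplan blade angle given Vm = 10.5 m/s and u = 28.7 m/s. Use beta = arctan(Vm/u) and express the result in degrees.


beta = arctan(10.5 / 28.7) = 20.0952 degrees


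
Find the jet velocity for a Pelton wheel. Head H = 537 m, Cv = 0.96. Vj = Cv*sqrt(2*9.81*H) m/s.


Vj = 0.96 * sqrt(2*9.81*537) = 98.5389 m/s


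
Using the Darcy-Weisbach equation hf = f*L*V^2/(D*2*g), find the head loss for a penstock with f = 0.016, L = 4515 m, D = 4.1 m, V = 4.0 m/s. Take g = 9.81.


hf = 0.016 * 4515 * 4.0^2 / (4.1 * 2 * 9.81) = 14.3686 m


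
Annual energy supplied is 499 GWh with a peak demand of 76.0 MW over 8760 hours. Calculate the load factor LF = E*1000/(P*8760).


LF = 499 * 1000 / (76.0 * 8760) = 0.7495


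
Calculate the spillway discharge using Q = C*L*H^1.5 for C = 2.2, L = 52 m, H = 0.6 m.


Q = 2.2 * 52 * 0.6^1.5 = 53.1683 m^3/s


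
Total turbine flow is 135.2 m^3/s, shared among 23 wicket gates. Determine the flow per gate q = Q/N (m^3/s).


q = 135.2 / 23 = 5.8783 m^3/s


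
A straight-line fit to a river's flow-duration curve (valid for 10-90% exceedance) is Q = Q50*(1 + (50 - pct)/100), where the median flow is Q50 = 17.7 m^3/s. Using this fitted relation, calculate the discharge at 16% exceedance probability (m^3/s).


Q = 17.7 * (1 + (50 - 16)/100) = 23.7180 m^3/s


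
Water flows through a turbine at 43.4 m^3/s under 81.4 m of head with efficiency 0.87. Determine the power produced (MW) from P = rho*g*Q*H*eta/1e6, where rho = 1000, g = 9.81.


P = 1000 * 9.81 * 43.4 * 81.4 * 0.87 / 1e6 = 30.1510 MW


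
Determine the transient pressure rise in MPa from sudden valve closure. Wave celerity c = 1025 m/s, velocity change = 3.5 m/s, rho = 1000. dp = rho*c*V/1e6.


dp = 1000 * 1025 * 3.5 / 1e6 = 3.5875 MPa


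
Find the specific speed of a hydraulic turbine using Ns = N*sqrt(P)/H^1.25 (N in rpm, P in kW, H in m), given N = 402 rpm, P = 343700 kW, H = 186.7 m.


Ns = 402 * 343700^0.5 / 186.7^1.25 = 341.4958


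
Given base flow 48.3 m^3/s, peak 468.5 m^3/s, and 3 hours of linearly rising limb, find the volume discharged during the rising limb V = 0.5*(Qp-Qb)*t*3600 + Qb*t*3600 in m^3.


V = 0.5*(468.5 - 48.3)*3*3600 + 48.3*3*3600 = 2.7907e+06 m^3


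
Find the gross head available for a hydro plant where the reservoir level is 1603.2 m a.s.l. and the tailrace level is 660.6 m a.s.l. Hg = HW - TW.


Hg = 1603.2 - 660.6 = 942.6000 m


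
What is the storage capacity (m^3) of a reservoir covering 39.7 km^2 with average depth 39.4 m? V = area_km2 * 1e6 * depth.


V = 39.7 * 1e6 * 39.4 = 1.5642e+09 m^3


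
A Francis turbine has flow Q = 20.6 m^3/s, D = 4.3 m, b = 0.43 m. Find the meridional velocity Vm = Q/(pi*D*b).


Vm = 20.6 / (pi * 4.3 * 0.43) = 3.5463 m/s


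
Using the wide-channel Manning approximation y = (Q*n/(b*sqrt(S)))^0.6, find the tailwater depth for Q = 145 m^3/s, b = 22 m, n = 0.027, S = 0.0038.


y = (145 * 0.027 / (22 * 0.0038^0.5))^0.6 = 1.8891 m


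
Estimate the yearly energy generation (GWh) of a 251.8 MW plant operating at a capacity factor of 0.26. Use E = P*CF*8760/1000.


E = 251.8 * 0.26 * 8760 / 1000 = 573.4997 GWh


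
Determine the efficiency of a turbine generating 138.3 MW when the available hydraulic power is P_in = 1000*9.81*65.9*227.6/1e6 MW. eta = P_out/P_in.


P_in = 1000 * 9.81 * 65.9 * 227.6 / 1e6 = 147.1386 MW
eta = 138.3 / 147.1386 = 0.9399


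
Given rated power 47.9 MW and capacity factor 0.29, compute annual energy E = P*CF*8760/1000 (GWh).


E = 47.9 * 0.29 * 8760 / 1000 = 121.6852 GWh


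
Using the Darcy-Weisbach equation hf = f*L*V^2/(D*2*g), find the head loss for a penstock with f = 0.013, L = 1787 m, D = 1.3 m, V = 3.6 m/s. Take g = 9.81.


hf = 0.013 * 1787 * 3.6^2 / (1.3 * 2 * 9.81) = 11.8040 m


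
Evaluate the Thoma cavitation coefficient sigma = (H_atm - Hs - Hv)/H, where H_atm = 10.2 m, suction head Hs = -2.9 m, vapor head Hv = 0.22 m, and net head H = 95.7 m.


sigma = (10.2 - (-2.9) - 0.22) / 95.7 = 0.1346


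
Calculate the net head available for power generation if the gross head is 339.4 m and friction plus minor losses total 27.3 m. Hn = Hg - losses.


Hn = 339.4 - 27.3 = 312.1000 m


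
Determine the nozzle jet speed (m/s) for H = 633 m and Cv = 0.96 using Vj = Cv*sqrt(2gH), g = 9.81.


Vj = 0.96 * sqrt(2*9.81*633) = 106.9849 m/s


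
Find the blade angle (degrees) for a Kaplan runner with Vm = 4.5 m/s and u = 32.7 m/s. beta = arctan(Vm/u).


beta = arctan(4.5 / 32.7) = 7.8355 degrees


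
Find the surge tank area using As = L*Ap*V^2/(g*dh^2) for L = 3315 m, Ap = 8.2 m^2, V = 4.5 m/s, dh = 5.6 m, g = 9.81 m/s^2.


As = 3315 * 8.2 * 4.5^2 / (9.81 * 5.6^2) = 1789.2761 m^2


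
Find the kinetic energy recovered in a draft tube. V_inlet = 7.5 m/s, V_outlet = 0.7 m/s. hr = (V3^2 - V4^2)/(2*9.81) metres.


hr = (7.5^2 - 0.7^2) / (2*9.81) = 2.8420 m


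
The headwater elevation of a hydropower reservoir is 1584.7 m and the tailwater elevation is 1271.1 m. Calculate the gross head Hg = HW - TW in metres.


Hg = 1584.7 - 1271.1 = 313.6000 m


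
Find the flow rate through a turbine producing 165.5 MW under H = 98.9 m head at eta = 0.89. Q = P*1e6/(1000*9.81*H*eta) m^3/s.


Q = 165.5 * 1e6 / (1000 * 9.81 * 98.9 * 0.89) = 191.6649 m^3/s


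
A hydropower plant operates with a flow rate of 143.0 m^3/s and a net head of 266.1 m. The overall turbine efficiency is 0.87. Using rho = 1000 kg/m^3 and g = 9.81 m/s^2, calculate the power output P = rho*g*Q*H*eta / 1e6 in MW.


P = 1000 * 9.81 * 143.0 * 266.1 * 0.87 / 1e6 = 324.7650 MW


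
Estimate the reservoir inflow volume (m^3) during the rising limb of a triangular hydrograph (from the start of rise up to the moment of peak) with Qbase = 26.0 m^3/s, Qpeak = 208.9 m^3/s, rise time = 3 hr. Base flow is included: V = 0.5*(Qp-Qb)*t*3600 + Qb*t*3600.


V = 0.5*(208.9 - 26.0)*3*3600 + 26.0*3*3600 = 1.2685e+06 m^3


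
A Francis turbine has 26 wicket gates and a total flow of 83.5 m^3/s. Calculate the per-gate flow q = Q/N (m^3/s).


q = 83.5 / 26 = 3.2115 m^3/s


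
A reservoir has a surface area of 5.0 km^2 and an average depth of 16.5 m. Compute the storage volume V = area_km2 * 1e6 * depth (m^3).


V = 5.0 * 1e6 * 16.5 = 8.2500e+07 m^3


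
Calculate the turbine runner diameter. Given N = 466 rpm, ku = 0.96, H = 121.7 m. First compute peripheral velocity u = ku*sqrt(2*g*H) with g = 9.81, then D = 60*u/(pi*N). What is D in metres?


u = 0.96 * sqrt(2*9.81*121.7) = 46.9101 m/s
D = 60 * 46.9101 / (pi * 466) = 1.9226 m


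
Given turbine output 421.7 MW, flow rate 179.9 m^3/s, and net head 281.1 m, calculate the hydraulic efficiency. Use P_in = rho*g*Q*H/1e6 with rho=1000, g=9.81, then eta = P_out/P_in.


P_in = 1000 * 9.81 * 179.9 * 281.1 / 1e6 = 496.0906 MW
eta = 421.7 / 496.0906 = 0.8500


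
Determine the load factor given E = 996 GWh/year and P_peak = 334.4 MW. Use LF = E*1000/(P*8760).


LF = 996 * 1000 / (334.4 * 8760) = 0.3400


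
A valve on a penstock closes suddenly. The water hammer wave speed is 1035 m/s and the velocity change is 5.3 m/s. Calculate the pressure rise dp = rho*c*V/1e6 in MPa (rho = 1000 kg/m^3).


dp = 1000 * 1035 * 5.3 / 1e6 = 5.4855 MPa


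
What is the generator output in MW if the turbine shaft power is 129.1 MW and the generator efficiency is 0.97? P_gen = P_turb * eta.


P_gen = 129.1 * 0.97 = 125.2270 MW


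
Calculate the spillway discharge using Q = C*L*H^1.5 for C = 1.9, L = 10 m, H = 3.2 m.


Q = 1.9 * 10 * 3.2^1.5 = 108.7623 m^3/s


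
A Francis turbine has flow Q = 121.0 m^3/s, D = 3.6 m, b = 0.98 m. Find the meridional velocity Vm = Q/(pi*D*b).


Vm = 121.0 / (pi * 3.6 * 0.98) = 10.9171 m/s


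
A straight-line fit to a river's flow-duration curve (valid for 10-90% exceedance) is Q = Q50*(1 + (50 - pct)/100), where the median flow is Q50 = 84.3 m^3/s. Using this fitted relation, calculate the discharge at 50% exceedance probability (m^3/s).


Q = 84.3 * (1 + (50 - 50)/100) = 84.3000 m^3/s


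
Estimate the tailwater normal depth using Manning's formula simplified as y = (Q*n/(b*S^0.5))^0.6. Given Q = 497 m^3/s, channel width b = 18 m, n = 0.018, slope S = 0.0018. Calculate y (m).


y = (497 * 0.018 / (18 * 0.0018^0.5))^0.6 = 4.3776 m


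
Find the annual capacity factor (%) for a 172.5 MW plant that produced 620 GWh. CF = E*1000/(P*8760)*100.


CF = 620 * 1000 / (172.5 * 8760) * 100 = 41.0297 %


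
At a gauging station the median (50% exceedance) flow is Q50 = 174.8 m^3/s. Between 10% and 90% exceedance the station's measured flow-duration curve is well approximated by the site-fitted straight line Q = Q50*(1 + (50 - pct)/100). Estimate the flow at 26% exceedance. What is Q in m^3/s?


Q = 174.8 * (1 + (50 - 26)/100) = 216.7520 m^3/s


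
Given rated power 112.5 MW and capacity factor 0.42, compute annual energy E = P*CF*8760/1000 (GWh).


E = 112.5 * 0.42 * 8760 / 1000 = 413.9100 GWh


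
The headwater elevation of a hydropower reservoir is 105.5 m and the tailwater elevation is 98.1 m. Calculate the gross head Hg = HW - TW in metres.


Hg = 105.5 - 98.1 = 7.4000 m


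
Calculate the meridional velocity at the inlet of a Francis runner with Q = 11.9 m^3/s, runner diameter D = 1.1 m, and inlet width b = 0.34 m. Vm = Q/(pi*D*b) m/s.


Vm = 11.9 / (pi * 1.1 * 0.34) = 10.1280 m/s


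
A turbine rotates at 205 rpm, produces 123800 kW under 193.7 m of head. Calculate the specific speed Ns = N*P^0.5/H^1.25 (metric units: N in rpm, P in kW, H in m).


Ns = 205 * 123800^0.5 / 193.7^1.25 = 99.8165


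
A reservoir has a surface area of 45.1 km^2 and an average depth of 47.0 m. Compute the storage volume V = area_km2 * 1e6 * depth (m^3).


V = 45.1 * 1e6 * 47.0 = 2.1197e+09 m^3


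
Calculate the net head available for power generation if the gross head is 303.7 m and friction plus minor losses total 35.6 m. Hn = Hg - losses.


Hn = 303.7 - 35.6 = 268.1000 m


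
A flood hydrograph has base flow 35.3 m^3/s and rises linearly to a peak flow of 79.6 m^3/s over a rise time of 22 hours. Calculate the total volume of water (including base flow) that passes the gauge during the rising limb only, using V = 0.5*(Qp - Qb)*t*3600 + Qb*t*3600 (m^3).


V = 0.5*(79.6 - 35.3)*22*3600 + 35.3*22*3600 = 4.5500e+06 m^3


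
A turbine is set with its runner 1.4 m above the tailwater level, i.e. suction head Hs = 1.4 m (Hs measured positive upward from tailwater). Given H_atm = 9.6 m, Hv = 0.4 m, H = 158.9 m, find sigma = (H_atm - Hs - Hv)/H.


sigma = (9.6 - 1.4 - 0.4) / 158.9 = 0.0491


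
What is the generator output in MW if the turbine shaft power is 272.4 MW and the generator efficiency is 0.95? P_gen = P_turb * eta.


P_gen = 272.4 * 0.95 = 258.7800 MW


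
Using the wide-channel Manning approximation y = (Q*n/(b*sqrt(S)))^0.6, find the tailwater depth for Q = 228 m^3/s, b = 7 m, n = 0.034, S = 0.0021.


y = (228 * 0.034 / (7 * 0.0021^0.5))^0.6 = 6.7596 m


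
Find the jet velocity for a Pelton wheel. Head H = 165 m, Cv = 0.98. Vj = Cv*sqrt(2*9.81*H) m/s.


Vj = 0.98 * sqrt(2*9.81*165) = 55.7593 m/s


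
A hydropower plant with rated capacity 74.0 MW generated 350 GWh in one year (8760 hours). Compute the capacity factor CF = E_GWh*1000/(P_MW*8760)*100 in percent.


CF = 350 * 1000 / (74.0 * 8760) * 100 = 53.9923 %


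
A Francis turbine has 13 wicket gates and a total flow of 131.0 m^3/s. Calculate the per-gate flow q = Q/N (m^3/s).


q = 131.0 / 13 = 10.0769 m^3/s


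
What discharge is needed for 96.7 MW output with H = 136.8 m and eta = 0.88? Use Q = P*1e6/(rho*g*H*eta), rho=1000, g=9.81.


Q = 96.7 * 1e6 / (1000 * 9.81 * 136.8 * 0.88) = 81.8820 m^3/s


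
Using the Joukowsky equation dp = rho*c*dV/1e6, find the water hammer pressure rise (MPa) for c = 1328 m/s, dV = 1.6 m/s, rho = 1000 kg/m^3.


dp = 1000 * 1328 * 1.6 / 1e6 = 2.1248 MPa


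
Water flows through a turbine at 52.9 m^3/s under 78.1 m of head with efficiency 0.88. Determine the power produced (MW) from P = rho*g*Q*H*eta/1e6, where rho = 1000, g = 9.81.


P = 1000 * 9.81 * 52.9 * 78.1 * 0.88 / 1e6 = 35.6663 MW


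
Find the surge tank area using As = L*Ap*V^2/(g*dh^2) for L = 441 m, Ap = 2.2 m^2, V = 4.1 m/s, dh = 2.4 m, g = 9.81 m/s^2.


As = 441 * 2.2 * 4.1^2 / (9.81 * 2.4^2) = 288.6274 m^2


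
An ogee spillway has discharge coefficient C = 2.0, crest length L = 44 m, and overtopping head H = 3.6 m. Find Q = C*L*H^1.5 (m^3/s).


Q = 2.0 * 44 * 3.6^1.5 = 601.0857 m^3/s


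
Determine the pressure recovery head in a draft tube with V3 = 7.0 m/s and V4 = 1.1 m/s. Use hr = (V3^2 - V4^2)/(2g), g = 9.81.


hr = (7.0^2 - 1.1^2) / (2*9.81) = 2.4358 m


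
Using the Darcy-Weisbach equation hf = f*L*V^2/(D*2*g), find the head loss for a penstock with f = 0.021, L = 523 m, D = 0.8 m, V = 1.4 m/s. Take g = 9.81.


hf = 0.021 * 523 * 1.4^2 / (0.8 * 2 * 9.81) = 1.3715 m


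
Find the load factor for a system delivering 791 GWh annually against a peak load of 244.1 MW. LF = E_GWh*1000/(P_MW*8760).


LF = 791 * 1000 / (244.1 * 8760) = 0.3699


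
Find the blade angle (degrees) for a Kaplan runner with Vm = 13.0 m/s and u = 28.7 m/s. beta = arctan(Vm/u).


beta = arctan(13.0 / 28.7) = 24.3687 degrees


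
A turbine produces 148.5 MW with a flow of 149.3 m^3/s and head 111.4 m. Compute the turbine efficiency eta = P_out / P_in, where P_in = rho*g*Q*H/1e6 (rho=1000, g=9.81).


P_in = 1000 * 9.81 * 149.3 * 111.4 / 1e6 = 163.1601 MW
eta = 148.5 / 163.1601 = 0.9101


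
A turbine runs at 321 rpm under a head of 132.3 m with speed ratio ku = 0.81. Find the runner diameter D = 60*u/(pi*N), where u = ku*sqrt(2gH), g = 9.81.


u = 0.81 * sqrt(2*9.81*132.3) = 41.2681 m/s
D = 60 * 41.2681 / (pi * 321) = 2.4553 m


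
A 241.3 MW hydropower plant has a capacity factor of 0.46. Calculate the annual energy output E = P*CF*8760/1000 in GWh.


E = 241.3 * 0.46 * 8760 / 1000 = 972.3425 GWh


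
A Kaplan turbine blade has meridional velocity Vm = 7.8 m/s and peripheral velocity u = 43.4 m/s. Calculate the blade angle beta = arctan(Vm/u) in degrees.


beta = arctan(7.8 / 43.4) = 10.1886 degrees


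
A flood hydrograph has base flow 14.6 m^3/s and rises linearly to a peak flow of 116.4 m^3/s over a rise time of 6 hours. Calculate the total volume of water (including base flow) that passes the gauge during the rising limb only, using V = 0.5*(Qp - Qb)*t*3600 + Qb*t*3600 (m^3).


V = 0.5*(116.4 - 14.6)*6*3600 + 14.6*6*3600 = 1.4148e+06 m^3


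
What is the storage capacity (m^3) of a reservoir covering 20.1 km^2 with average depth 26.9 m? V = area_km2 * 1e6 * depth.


V = 20.1 * 1e6 * 26.9 = 5.4069e+08 m^3


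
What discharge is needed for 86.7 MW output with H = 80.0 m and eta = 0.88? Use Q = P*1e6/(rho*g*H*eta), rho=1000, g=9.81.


Q = 86.7 * 1e6 / (1000 * 9.81 * 80.0 * 0.88) = 125.5386 m^3/s


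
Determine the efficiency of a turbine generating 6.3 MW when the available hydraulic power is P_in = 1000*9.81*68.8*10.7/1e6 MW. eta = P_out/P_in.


P_in = 1000 * 9.81 * 68.8 * 10.7 / 1e6 = 7.2217 MW
eta = 6.3 / 7.2217 = 0.8724


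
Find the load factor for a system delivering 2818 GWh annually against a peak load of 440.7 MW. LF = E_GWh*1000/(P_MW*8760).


LF = 2818 * 1000 / (440.7 * 8760) = 0.7300


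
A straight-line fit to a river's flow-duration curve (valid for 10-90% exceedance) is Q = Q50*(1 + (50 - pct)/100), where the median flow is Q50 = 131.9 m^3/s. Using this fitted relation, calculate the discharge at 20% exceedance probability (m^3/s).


Q = 131.9 * (1 + (50 - 20)/100) = 171.4700 m^3/s


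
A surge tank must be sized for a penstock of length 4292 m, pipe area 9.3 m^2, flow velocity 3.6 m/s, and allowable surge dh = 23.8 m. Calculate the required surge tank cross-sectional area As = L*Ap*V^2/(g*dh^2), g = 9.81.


As = 4292 * 9.3 * 3.6^2 / (9.81 * 23.8^2) = 93.0947 m^2


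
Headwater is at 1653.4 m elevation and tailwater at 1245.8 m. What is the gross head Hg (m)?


Hg = 1653.4 - 1245.8 = 407.6000 m


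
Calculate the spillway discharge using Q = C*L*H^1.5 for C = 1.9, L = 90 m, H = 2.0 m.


Q = 1.9 * 90 * 2.0^1.5 = 483.6610 m^3/s


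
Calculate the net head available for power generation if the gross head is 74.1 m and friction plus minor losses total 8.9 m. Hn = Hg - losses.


Hn = 74.1 - 8.9 = 65.2000 m


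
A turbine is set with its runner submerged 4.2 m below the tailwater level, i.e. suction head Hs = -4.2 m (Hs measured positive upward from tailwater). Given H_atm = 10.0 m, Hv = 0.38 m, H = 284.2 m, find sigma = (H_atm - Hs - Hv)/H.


sigma = (10.0 - (-4.2) - 0.38) / 284.2 = 0.0486


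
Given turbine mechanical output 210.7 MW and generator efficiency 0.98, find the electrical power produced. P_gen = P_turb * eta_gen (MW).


P_gen = 210.7 * 0.98 = 206.4860 MW


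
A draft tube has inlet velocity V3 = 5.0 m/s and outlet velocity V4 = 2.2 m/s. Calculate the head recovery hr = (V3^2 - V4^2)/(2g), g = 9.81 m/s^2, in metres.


hr = (5.0^2 - 2.2^2) / (2*9.81) = 1.0275 m


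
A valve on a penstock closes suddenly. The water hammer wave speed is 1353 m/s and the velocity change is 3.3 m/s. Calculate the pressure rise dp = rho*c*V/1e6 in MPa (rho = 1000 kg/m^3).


dp = 1000 * 1353 * 3.3 / 1e6 = 4.4649 MPa


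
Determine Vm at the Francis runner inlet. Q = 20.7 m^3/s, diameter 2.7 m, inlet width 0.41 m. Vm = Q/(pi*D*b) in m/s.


Vm = 20.7 / (pi * 2.7 * 0.41) = 5.9521 m/s


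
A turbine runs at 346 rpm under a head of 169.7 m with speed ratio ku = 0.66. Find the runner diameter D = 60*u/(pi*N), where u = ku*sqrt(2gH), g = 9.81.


u = 0.66 * sqrt(2*9.81*169.7) = 38.0833 m/s
D = 60 * 38.0833 / (pi * 346) = 2.1021 m


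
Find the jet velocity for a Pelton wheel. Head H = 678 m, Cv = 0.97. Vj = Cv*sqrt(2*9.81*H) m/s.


Vj = 0.97 * sqrt(2*9.81*678) = 111.8758 m/s


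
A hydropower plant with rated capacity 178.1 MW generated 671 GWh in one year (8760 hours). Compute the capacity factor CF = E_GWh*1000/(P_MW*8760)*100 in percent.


CF = 671 * 1000 / (178.1 * 8760) * 100 = 43.0085 %


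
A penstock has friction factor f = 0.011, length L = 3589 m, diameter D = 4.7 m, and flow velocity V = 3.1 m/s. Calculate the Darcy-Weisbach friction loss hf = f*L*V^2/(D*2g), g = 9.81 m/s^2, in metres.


hf = 0.011 * 3589 * 3.1^2 / (4.7 * 2 * 9.81) = 4.1143 m


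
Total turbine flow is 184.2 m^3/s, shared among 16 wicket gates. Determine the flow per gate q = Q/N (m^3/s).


q = 184.2 / 16 = 11.5125 m^3/s


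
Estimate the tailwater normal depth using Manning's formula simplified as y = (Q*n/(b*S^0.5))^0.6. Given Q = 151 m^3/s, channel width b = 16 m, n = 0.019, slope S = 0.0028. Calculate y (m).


y = (151 * 0.019 / (16 * 0.0028^0.5))^0.6 = 2.0798 m


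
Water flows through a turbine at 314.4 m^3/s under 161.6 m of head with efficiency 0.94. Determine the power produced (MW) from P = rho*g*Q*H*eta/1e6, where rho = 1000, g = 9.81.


P = 1000 * 9.81 * 314.4 * 161.6 * 0.94 / 1e6 = 468.5120 MW


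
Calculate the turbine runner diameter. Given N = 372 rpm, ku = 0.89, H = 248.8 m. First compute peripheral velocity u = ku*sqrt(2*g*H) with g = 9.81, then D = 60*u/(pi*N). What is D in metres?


u = 0.89 * sqrt(2*9.81*248.8) = 62.1820 m/s
D = 60 * 62.1820 / (pi * 372) = 3.1924 m


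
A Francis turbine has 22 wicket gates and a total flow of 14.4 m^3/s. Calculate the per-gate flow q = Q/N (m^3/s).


q = 14.4 / 22 = 0.6545 m^3/s


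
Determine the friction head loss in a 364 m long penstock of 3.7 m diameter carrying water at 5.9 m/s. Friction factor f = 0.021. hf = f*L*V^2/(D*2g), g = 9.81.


hf = 0.021 * 364 * 5.9^2 / (3.7 * 2 * 9.81) = 3.6654 m


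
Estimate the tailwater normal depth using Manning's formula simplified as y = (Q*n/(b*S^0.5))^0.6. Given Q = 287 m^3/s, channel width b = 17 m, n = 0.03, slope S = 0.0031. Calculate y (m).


y = (287 * 0.03 / (17 * 0.0031^0.5))^0.6 = 3.7612 m


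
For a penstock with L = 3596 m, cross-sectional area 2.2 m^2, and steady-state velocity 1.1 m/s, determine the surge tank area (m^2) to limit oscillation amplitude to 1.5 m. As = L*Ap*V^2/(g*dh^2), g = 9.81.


As = 3596 * 2.2 * 1.1^2 / (9.81 * 1.5^2) = 433.6868 m^2


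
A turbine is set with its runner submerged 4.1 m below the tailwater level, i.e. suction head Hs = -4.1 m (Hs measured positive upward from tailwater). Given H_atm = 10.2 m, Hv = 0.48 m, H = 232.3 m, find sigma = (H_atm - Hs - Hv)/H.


sigma = (10.2 - (-4.1) - 0.48) / 232.3 = 0.0595


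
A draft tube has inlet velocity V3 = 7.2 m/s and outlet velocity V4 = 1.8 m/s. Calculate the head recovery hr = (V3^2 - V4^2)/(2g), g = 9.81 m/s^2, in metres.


hr = (7.2^2 - 1.8^2) / (2*9.81) = 2.4771 m


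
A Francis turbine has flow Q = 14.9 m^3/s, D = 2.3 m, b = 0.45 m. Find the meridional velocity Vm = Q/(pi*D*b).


Vm = 14.9 / (pi * 2.3 * 0.45) = 4.5824 m/s


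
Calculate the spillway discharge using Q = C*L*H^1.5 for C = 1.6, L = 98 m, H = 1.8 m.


Q = 1.6 * 98 * 1.8^1.5 = 378.6647 m^3/s


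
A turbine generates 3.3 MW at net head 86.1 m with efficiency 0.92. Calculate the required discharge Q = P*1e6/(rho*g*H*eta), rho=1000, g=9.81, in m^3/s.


Q = 3.3 * 1e6 / (1000 * 9.81 * 86.1 * 0.92) = 4.2467 m^3/s


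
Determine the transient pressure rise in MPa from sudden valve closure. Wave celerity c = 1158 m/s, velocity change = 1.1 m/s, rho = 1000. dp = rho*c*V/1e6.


dp = 1000 * 1158 * 1.1 / 1e6 = 1.2738 MPa


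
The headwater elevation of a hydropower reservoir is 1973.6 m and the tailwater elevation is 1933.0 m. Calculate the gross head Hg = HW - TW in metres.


Hg = 1973.6 - 1933.0 = 40.6000 m


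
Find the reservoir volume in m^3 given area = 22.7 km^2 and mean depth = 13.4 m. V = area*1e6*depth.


V = 22.7 * 1e6 * 13.4 = 3.0418e+08 m^3


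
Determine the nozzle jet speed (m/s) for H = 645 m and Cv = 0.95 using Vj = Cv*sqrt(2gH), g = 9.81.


Vj = 0.95 * sqrt(2*9.81*645) = 106.8693 m/s


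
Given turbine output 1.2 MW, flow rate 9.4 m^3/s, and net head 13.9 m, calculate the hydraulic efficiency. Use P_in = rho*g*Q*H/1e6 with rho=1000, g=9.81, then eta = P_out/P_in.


P_in = 1000 * 9.81 * 9.4 * 13.9 / 1e6 = 1.2818 MW
eta = 1.2 / 1.2818 = 0.9362


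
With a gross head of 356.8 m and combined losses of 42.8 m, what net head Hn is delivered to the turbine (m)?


Hn = 356.8 - 42.8 = 314.0000 m


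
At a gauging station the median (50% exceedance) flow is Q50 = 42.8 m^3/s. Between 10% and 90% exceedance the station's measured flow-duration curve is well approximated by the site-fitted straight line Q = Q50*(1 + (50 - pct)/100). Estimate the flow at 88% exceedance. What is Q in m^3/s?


Q = 42.8 * (1 + (50 - 88)/100) = 26.5360 m^3/s


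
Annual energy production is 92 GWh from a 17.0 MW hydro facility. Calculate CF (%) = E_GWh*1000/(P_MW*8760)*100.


CF = 92 * 1000 / (17.0 * 8760) * 100 = 61.7781 %


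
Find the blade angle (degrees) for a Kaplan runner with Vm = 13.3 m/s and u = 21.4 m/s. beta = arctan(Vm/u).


beta = arctan(13.3 / 21.4) = 31.8608 degrees


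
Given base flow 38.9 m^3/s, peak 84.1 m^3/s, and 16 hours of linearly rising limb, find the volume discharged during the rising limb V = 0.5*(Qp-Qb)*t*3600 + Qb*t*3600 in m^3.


V = 0.5*(84.1 - 38.9)*16*3600 + 38.9*16*3600 = 3.5424e+06 m^3


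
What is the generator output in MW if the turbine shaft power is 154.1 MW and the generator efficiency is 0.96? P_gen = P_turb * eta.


P_gen = 154.1 * 0.96 = 147.9360 MW


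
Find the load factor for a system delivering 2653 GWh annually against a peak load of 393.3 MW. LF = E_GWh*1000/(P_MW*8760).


LF = 2653 * 1000 / (393.3 * 8760) = 0.7700


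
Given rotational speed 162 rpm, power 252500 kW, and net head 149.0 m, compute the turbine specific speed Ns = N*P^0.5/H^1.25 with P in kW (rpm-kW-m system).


Ns = 162 * 252500^0.5 / 149.0^1.25 = 156.3734


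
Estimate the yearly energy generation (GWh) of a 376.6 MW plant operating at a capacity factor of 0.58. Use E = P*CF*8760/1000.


E = 376.6 * 0.58 * 8760 / 1000 = 1913.4293 GWh


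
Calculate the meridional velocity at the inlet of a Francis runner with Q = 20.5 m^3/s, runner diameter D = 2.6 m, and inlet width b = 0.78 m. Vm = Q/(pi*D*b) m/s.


Vm = 20.5 / (pi * 2.6 * 0.78) = 3.2176 m/s


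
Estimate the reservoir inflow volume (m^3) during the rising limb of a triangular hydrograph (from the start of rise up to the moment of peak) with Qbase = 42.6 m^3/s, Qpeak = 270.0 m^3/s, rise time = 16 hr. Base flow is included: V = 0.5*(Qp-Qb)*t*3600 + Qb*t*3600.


V = 0.5*(270.0 - 42.6)*16*3600 + 42.6*16*3600 = 9.0029e+06 m^3


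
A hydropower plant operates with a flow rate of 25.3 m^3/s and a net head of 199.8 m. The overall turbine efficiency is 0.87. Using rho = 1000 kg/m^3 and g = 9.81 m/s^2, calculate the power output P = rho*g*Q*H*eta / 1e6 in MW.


P = 1000 * 9.81 * 25.3 * 199.8 * 0.87 / 1e6 = 43.1424 MW


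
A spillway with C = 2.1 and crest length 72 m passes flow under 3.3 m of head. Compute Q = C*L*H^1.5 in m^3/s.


Q = 2.1 * 72 * 3.3^1.5 = 906.4059 m^3/s


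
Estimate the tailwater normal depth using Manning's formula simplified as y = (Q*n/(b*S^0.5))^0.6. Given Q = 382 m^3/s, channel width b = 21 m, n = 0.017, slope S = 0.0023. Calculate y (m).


y = (382 * 0.017 / (21 * 0.0023^0.5))^0.6 = 3.0595 m


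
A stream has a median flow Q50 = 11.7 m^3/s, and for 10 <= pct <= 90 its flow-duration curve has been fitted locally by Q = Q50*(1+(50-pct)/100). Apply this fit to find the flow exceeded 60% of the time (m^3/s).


Q = 11.7 * (1 + (50 - 60)/100) = 10.5300 m^3/s


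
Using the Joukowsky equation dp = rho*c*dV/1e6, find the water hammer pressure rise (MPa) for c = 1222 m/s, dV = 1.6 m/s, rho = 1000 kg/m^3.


dp = 1000 * 1222 * 1.6 / 1e6 = 1.9552 MPa


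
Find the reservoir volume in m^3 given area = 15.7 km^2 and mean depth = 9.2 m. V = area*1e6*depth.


V = 15.7 * 1e6 * 9.2 = 1.4444e+08 m^3


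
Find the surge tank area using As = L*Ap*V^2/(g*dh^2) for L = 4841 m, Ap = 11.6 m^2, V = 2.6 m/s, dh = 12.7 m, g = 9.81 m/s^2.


As = 4841 * 11.6 * 2.6^2 / (9.81 * 12.7^2) = 239.9183 m^2


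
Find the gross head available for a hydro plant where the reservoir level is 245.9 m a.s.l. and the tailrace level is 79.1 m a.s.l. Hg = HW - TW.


Hg = 245.9 - 79.1 = 166.8000 m


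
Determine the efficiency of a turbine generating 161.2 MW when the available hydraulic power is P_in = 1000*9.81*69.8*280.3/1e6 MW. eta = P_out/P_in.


P_in = 1000 * 9.81 * 69.8 * 280.3 / 1e6 = 191.9321 MW
eta = 161.2 / 191.9321 = 0.8399


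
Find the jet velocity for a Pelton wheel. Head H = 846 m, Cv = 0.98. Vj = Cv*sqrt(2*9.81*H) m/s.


Vj = 0.98 * sqrt(2*9.81*846) = 126.2585 m/s


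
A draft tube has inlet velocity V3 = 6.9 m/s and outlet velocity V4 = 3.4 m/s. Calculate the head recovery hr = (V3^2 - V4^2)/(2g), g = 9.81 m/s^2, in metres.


hr = (6.9^2 - 3.4^2) / (2*9.81) = 1.8374 m


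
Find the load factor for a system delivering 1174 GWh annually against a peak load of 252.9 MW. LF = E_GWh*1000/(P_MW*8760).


LF = 1174 * 1000 / (252.9 * 8760) = 0.5299


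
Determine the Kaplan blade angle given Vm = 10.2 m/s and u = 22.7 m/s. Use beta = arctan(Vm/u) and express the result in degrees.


beta = arctan(10.2 / 22.7) = 24.1963 degrees


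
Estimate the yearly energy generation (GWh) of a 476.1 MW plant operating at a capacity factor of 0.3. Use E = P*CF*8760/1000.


E = 476.1 * 0.3 * 8760 / 1000 = 1251.1908 GWh


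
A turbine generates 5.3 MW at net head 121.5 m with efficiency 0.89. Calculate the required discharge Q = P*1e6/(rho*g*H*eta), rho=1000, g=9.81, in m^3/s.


Q = 5.3 * 1e6 / (1000 * 9.81 * 121.5 * 0.89) = 4.9962 m^3/s


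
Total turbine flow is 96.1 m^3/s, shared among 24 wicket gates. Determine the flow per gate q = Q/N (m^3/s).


q = 96.1 / 24 = 4.0042 m^3/s


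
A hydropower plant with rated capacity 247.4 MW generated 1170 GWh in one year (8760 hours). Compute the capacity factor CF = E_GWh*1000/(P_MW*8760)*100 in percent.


CF = 1170 * 1000 / (247.4 * 8760) * 100 = 53.9861 %


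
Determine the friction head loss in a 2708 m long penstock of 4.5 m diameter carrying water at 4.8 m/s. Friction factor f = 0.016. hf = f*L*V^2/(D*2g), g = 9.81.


hf = 0.016 * 2708 * 4.8^2 / (4.5 * 2 * 9.81) = 11.3068 m


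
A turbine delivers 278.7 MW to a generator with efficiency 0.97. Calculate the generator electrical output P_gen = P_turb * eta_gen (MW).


P_gen = 278.7 * 0.97 = 270.3390 MW


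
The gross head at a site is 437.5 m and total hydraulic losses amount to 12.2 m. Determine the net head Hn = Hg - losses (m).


Hn = 437.5 - 12.2 = 425.3000 m
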